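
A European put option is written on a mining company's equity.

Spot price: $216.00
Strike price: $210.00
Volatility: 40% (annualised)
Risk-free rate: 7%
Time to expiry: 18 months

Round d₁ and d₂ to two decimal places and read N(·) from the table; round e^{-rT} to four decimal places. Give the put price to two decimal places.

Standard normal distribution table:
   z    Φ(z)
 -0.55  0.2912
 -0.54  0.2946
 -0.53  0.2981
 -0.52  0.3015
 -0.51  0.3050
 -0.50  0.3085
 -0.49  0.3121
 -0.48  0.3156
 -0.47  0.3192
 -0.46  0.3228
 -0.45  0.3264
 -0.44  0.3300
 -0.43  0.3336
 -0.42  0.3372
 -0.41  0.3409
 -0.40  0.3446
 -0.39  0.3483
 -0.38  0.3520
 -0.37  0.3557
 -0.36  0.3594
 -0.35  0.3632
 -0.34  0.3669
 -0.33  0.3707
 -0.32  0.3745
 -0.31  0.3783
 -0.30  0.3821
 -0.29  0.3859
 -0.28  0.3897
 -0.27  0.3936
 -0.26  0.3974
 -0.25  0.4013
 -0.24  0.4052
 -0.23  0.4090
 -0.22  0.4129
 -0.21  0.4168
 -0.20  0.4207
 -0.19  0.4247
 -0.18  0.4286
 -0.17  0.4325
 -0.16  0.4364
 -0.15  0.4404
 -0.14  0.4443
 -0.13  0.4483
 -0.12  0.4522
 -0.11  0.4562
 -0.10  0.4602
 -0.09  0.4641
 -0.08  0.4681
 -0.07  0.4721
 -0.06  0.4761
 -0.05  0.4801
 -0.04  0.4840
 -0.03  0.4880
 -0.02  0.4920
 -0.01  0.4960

σ√T = 0.4·√1.5 = 0.4899
d₁ = [ln(216/210) + (0.07 + 0.4²/2)·1.5] / 0.4899 = [0.0282 + 0.2250] / 0.4899 = 0.5168 ⇒ 0.52
d₂ = d₁ − σ√T = 0.5168 − 0.4899 = 0.0269 ⇒ 0.03
e^(−rT) = e^(−0.07·1.5) = 0.9003
N(−d₂) = N(-0.03) = 0.4880;  N(−d₁) = N(-0.52) = 0.3015
P = 210·0.9003·0.4880 − 216·0.3015 = 92.2627 − 65.1240 = 27.1387

$27.14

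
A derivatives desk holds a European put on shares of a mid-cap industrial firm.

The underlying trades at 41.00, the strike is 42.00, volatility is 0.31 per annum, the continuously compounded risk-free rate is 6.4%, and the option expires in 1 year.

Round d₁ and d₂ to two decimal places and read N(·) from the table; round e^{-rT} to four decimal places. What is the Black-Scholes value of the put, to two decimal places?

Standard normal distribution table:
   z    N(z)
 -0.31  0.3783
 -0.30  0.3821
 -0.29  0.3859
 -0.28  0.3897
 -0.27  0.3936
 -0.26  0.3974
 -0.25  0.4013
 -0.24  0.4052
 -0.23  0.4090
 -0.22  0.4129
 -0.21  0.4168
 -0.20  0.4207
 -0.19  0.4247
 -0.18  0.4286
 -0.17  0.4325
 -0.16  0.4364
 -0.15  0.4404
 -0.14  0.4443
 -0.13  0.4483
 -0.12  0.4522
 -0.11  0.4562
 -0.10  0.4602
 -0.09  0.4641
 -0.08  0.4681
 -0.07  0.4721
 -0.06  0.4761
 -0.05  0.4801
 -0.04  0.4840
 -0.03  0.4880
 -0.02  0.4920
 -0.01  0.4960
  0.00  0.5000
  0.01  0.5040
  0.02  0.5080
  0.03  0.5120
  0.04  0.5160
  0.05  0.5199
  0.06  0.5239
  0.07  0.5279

σ√T = 0.31 × 1.0000 = 0.3100
d₁ = [ln(41/42) + (0.064 + ½·0.31²)·1] / (σ√T) = (-0.0241 + 0.1121) / 0.3100 = 0.2837 ≈ 0.28
d₂ = 0.2837 − 0.3100 = -0.0263 ≈ -0.03
e^(−rT) = e^(−0.064·1) = 0.9380
N(−d₂) = N(0.03) = 0.5120;  N(−d₁) = N(-0.28) = 0.3897
P = 42·0.9380·0.5120 − 41·0.3897 = 20.1708 − 15.9777 = 4.1931

4.19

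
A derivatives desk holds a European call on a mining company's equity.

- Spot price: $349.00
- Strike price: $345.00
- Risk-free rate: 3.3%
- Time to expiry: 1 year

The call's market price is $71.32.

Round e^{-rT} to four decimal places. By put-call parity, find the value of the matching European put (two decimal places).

$56.11

e^(−rT) = e^(−0.033·1) = 0.9675
Put-call parity: C − P = S − K·e^(−rT) = 349 − 345·0.9675 = 349 − 333.7875 = 15.2125
P = C − (C − P) = 71.32 − (15.2125) = 56.1075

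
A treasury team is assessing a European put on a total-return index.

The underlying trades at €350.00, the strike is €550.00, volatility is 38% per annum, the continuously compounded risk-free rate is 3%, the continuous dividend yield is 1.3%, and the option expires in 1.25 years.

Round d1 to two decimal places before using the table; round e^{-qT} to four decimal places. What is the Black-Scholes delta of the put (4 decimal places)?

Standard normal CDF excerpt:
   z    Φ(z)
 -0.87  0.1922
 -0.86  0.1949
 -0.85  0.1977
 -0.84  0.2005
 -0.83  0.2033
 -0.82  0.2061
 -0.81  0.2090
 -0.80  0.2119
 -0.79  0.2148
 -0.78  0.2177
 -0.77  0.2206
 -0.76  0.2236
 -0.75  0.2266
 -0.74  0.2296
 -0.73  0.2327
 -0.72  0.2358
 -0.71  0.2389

-0.7754

T = 1.25;  σ√T = 0.4249
d₁ = [ln(350/550) + (0.03 − 0.013 + ½·0.38²)·1.25] / (σ√T) = (-0.4520 + 0.1115) / 0.4249 = -0.8014 → -0.80
N(d₁) = N(-0.80) = 0.2119
Δ_put = e^(−qT)·(N(d₁) − 1) = 0.9839·(0.2119 − 1) = -0.7754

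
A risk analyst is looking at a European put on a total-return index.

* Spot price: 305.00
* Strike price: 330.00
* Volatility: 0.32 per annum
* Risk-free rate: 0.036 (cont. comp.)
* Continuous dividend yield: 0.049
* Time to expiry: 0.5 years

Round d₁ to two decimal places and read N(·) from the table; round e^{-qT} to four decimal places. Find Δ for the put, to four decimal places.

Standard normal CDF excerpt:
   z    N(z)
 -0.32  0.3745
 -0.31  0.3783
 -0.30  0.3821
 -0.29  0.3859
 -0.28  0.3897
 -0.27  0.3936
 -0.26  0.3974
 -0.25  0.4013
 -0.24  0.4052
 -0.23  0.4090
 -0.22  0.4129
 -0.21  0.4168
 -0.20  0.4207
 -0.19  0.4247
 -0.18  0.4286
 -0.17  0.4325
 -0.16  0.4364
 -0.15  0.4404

σ√T = 0.32 × 0.7071 = 0.2263
d₁ = [ln(305/330) + (0.036 − 0.049 + 0.32²/2)·0.5] / 0.2263 = [-0.0788 + 0.0191] / 0.2263 = -0.2638 ⇒ -0.26
N(d₁) = N(-0.26) = 0.3974
Δ_put = e^(−qT)·(N(d₁) − 1) = 0.9758·(0.3974 − 1) = -0.5880

-0.5880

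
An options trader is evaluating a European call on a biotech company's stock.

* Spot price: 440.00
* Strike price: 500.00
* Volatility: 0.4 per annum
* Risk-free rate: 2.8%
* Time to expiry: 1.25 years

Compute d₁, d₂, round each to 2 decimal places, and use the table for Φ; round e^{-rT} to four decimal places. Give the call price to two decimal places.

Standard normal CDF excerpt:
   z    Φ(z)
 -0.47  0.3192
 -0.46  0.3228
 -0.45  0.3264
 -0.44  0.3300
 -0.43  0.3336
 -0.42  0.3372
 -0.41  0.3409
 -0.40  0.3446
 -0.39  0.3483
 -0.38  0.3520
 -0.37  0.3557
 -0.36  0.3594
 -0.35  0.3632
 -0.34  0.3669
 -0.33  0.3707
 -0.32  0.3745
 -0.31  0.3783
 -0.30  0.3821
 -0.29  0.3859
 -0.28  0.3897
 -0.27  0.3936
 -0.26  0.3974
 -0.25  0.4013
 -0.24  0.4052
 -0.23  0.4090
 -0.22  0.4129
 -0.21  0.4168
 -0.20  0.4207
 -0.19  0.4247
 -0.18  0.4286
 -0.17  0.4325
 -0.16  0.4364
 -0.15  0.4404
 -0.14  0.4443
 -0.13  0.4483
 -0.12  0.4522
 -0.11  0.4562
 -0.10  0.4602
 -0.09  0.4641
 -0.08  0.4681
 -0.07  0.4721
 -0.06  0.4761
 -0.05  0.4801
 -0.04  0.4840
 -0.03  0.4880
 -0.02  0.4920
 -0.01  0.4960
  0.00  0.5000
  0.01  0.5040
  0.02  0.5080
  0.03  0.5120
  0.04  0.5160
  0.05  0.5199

62.46

σ√T = 0.4 × 1.1180 = 0.4472
ln(S/K) + (r + σ²/2)T = ln(440/500) + (0.028 + 0.4²/2)·1.25 = -0.1278 + 0.1350 = 0.0072
d₁ = 0.0072 / 0.4472 = 0.0160 → 0.02
d₂ = d₁ − σ√T = 0.0160 − 0.4472 = -0.4312 → -0.43
e^(−rT) = e^(−0.028·1.25) = 0.9656
N(d₁) = N(0.02) = 0.5080;  N(d₂) = N(-0.43) = 0.3336
C = 440·0.5080 − 500·0.9656·0.3336 = 223.5200 − 161.0621 = 62.4579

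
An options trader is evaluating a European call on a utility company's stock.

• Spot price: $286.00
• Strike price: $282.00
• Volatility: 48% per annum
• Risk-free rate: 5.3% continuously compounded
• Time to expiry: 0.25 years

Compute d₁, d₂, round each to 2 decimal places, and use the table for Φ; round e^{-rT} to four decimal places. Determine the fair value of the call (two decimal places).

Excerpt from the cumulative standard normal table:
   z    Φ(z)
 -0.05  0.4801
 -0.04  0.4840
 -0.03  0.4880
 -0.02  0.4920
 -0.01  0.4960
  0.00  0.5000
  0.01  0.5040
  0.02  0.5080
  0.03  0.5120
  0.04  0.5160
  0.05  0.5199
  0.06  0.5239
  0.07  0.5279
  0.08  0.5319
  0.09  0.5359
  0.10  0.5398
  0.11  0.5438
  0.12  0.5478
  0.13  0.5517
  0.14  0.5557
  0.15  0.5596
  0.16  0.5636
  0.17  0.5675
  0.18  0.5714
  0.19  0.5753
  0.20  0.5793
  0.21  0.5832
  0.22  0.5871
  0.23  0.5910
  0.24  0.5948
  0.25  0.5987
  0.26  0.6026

T = 0.25;  σ√T = 0.2400
d₁ = [ln(286/282) + (0.053 + 0.48²/2)·0.25] / 0.2400 = [0.0141 + 0.0420] / 0.2400 = 0.2339 ⇒ 0.23
d₂ = d₁ − σ√T = 0.2339 − 0.2400 = -0.0061 ⇒ -0.01
e^(−rT) = e^(−0.053·0.25) = 0.9868
N(d₁) = N(0.23) = 0.5910;  N(d₂) = N(-0.01) = 0.4960
C = 286·0.5910 − 282·0.9868·0.4960 = 169.0260 − 138.0257 = 31.0003

$31.00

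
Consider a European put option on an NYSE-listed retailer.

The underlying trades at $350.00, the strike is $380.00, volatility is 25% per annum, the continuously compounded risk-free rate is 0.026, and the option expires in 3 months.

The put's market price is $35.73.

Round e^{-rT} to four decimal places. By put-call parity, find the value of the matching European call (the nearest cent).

exp(−rT) = exp(−0.026·0.25) = 0.9935
Put-call parity: C − P = S − K·e^(−rT) = 350 − 380·0.9935 = 350 − 377.5300 = -27.5300
C = P + (C − P) = 35.73 + (-27.5300) = 8.2000

$8.20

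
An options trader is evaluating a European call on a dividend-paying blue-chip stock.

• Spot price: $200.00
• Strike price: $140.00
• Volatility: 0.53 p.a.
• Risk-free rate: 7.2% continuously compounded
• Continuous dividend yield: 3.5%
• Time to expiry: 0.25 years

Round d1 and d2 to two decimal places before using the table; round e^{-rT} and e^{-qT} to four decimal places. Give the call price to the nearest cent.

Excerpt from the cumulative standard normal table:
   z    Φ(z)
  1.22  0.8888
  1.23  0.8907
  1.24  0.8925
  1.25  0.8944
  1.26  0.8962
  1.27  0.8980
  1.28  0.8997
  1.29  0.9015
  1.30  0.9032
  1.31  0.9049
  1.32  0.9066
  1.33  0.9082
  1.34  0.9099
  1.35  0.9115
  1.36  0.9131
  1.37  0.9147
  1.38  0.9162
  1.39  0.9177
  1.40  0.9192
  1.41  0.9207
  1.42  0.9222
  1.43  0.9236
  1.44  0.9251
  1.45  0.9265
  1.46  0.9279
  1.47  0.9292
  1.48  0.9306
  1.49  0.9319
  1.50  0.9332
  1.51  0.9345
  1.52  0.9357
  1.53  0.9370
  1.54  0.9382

$62.29

σ√T = 0.53 × 0.5000 = 0.2650
d₁ = [ln(200/140) + (0.072 − 0.035 + 0.53²/2)·0.25] / 0.2650 = [0.3567 + 0.0444] / 0.2650 = 1.5133 ⇒ 1.51
d₂ = d₁ − σ√T = 1.5133 − 0.2650 = 1.2483 ⇒ 1.25
e^(−qT) = e^(−0.035·0.25) = 0.9913;  e^(−rT) = e^(−0.072·0.25) = 0.9822
C = 200·0.9913·N(1.51) − 140·0.9822·N(1.25) = 200·0.9913·0.9345 − 140·0.9822·0.8944 = 185.2740 − 122.9872 = 62.2868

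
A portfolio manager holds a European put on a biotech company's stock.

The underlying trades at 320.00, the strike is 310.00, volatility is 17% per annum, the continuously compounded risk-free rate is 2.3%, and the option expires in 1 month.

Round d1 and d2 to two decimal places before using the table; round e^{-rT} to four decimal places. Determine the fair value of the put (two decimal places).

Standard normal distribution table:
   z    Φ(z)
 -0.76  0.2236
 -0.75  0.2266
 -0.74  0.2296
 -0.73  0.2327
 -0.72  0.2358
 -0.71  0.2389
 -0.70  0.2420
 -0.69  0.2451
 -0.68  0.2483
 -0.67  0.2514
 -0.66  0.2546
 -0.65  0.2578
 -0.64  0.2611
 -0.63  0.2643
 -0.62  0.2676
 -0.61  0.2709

σ√T = 0.17 × 0.2887 = 0.0491
d₁ = [ln(320/310) + (0.023 + ½·0.17²)·0.08333] / (σ√T) = (0.0317 + 0.0031) / 0.0491 = 0.7105 → 0.71
d₂ = 0.7105 − 0.0491 = 0.6615 → 0.66
e^(−rT) = e^(−0.023·0.08333) = 0.9981
P = 310·0.9981·N(-0.66) − 320·N(-0.71) = 310·0.9981·0.2546 − 320·0.2389 = 78.7760 − 76.4480 = 2.3280

2.33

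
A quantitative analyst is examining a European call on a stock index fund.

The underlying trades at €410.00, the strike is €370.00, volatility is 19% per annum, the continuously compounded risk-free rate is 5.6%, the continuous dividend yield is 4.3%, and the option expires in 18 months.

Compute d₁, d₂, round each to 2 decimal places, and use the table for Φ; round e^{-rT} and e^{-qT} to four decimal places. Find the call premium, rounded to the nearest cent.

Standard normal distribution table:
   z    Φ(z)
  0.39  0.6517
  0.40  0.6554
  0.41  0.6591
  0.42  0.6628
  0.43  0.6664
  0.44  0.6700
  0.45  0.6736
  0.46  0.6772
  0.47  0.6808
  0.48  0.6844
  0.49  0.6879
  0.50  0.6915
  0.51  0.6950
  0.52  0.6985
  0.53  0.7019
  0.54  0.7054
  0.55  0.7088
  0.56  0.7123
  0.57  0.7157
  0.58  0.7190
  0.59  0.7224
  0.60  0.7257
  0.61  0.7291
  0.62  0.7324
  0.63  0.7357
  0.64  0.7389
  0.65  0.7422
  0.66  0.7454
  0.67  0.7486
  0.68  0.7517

T = 1.5;  σ√T = 0.2327
d₁ = [ln(410/370) + (0.056 − 0.043 + 0.19²/2)·1.5] / 0.2327 = [0.1027 + 0.0466] / 0.2327 = 0.6413 ≈ 0.64
d₂ = d₁ − σ√T = 0.6413 − 0.2327 = 0.4086 ≈ 0.41
e^(−qT) = e^(−0.043·1.5) = 0.9375;  e^(−rT) = e^(−0.056·1.5) = 0.9194
N(d₁) = N(0.64) = 0.7389;  N(d₂) = N(0.41) = 0.6591
C = 410·0.9375·0.7389 − 370·0.9194·0.6591 = 284.0147 − 224.2113 = 59.8034

€59.80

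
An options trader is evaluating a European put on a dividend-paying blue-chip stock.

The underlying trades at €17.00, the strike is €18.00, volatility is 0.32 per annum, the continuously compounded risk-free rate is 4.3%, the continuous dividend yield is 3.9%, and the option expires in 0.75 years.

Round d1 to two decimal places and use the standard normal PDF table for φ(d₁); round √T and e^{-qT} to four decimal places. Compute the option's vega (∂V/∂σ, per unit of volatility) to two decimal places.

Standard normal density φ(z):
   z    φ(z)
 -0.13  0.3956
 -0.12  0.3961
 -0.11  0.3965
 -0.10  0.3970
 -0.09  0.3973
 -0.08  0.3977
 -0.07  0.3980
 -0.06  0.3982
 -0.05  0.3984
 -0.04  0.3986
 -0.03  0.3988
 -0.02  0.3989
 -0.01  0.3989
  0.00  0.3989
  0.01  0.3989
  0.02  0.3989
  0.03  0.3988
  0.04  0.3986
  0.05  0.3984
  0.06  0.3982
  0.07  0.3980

σ√T = 0.32·√0.75 = 0.2771
d₁ = [ln(17/18) + (0.043 − 0.039 + ½·0.32²)·0.75] / (σ√T) = (-0.0572 + 0.0414) / 0.2771 = -0.0569 which rounds to -0.06
√T = √0.75 = 0.8660
φ(d₁) = φ(-0.06) = 0.3982
e^(−qT) = e^(−0.039·0.75) = 0.9712
vega = S·e^(−qT)·φ(d₁)·√T = 17·0.9712·0.3982·0.8660 = 5.6935

5.69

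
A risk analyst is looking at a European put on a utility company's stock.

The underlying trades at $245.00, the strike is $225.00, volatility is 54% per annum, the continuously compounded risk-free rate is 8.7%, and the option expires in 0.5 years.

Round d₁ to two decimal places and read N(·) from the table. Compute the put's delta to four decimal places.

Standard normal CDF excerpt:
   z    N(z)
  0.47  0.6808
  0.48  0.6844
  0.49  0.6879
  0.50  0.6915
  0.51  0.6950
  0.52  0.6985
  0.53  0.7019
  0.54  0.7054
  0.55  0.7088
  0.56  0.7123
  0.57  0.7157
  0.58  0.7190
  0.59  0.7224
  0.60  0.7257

σ√T = 0.54 × 0.7071 = 0.3818
d₁ = [ln(245/225) + (0.087 + ½·0.54²)·0.5] / (σ√T) = (0.0852 + 0.1164) / 0.3818 = 0.5279 which rounds to 0.53
N(d₁) = N(0.53) = 0.7019
Δ_put = N(d₁) − 1 = 0.7019 − 1 = -0.2981

-0.2981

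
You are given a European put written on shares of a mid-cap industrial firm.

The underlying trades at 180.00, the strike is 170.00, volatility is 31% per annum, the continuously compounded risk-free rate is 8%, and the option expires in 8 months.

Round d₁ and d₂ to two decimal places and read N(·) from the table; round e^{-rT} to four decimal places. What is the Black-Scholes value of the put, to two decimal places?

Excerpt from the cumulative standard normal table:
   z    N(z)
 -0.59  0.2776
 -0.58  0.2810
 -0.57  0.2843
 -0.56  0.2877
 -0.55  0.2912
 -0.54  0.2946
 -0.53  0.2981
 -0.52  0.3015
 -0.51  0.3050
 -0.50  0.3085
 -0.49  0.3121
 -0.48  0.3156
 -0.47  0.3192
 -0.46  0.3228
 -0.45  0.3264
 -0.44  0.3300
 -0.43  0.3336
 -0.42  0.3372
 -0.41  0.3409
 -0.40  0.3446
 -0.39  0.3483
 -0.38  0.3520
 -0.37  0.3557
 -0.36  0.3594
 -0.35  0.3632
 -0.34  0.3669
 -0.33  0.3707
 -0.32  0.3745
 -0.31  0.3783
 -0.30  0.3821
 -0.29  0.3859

9.19

σ√T = 0.31·√0.6667 = 0.2531
d₁ = [ln(180/170) + (0.08 + ½·0.31²)·0.6667] / (σ√T) = (0.0572 + 0.0854) / 0.2531 = 0.5631 ≈ 0.56
d₂ = 0.5631 − 0.2531 = 0.3100 ≈ 0.31
e^(−rT) = e^(−0.08·0.6667) = 0.9481
N(−d₂) = N(-0.31) = 0.3783;  N(−d₁) = N(-0.56) = 0.2877
P = 170·0.9481·0.3783 − 180·0.2877 = 60.9733 − 51.7860 = 9.1873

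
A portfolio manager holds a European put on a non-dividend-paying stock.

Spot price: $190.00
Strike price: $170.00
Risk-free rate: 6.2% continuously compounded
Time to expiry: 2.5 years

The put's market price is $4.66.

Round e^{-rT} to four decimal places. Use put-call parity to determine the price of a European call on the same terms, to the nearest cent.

$49.07

e^(−rT) = e^(−0.062·2.5) = 0.8564
Put-call parity: C − P = S − K·e^(−rT) = 190 − 170·0.8564 = 190 − 145.5880 = 44.4120
C = P + (C − P) = 4.66 + (44.4120) = 49.0720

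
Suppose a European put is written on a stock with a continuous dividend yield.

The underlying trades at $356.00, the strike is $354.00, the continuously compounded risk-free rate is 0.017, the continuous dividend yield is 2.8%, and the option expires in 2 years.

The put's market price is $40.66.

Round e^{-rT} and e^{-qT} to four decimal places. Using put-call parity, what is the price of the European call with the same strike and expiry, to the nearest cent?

e^(−qT) = e^(−0.028·2) = 0.9455;  e^(−rT) = e^(−0.017·2) = 0.9666
Put-call parity: C − P = S·e^(−qT) − K·e^(−rT) = 356·0.9455 − 354·0.9666 = 336.5980 − 342.1764 = -5.5784
C = P + (C − P) = 40.66 + (-5.5784) = 35.0816

$35.08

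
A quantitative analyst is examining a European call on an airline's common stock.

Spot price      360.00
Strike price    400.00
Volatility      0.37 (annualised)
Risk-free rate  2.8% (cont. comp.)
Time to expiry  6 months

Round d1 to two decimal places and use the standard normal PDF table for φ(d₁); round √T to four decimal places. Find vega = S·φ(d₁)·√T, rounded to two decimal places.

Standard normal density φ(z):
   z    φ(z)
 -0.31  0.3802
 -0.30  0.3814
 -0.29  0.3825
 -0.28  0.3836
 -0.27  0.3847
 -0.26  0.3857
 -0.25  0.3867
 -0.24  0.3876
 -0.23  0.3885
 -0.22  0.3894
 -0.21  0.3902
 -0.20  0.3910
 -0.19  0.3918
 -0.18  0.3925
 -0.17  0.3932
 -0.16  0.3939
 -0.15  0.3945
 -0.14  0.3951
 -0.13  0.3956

99.12

T = 0.5;  σ√T = 0.2616
d₁ = [ln(360/400) + (0.028 + ½·0.37²)·0.5] / (σ√T) = (-0.1054 + 0.0482) / 0.2616 = -0.2184 which rounds to -0.22
√T = √0.5 = 0.7071
φ(d₁) = φ(-0.22) = 0.3894
vega = S·φ(d₁)·√T = 360·0.3894·0.7071 = 99.1241
(The put has the same vega.)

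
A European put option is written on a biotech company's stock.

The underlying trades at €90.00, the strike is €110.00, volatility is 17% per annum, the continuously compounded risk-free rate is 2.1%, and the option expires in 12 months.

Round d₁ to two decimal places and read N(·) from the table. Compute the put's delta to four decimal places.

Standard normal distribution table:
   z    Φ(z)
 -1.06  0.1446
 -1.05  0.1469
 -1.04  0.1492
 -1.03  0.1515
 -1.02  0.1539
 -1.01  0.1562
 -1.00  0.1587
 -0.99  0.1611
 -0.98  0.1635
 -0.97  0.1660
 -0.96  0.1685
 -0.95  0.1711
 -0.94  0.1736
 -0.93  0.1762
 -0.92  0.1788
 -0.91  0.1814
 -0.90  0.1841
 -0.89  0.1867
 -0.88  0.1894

-0.8340

σ√T = 0.17·√1 = 0.1700
d₁ = [ln(90/110) + (0.021 + 0.17²/2)·1] / 0.1700 = [-0.2007 + 0.0355] / 0.1700 = -0.9719 ⇒ -0.97
N(d₁) = N(-0.97) = 0.1660
Δ_put = N(d₁) − 1 = 0.1660 − 1 = -0.8340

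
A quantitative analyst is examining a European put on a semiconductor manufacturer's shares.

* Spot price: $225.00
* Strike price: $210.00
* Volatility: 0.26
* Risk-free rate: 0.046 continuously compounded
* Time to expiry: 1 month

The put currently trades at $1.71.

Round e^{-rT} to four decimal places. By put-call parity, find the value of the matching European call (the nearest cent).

e^(−rT) = e^(−0.046·0.08333) = 0.9962
Put-call parity: C − P = S − K·e^(−rT) = 225 − 210·0.9962 = 225 − 209.2020 = 15.7980
C = P + (C − P) = 1.71 + (15.7980) = 17.5080

$17.51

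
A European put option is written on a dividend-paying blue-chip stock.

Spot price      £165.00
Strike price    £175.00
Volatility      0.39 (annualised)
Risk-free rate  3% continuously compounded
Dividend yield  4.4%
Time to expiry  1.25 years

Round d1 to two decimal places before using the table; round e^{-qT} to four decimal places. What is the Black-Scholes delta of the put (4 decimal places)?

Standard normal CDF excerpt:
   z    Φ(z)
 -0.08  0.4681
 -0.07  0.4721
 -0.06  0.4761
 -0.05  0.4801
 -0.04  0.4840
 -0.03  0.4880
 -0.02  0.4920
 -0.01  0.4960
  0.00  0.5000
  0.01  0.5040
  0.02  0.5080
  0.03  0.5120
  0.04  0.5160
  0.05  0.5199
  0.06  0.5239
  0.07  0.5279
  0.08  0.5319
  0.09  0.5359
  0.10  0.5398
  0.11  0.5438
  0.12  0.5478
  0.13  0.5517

-0.4581

T = 1.25;  σ√T = 0.4360
ln(S/K) + (r − q + σ²/2)T = ln(165/175) + (0.03 − 0.044 + 0.39²/2)·1.25 = -0.0588 + 0.0776 = 0.0187
d₁ = 0.0187 / 0.4360 = 0.0429 → 0.04
N(d₁) = N(0.04) = 0.5160
Δ_put = exp(−qT)·(N(d₁) − 1) = 0.9465·(0.5160 − 1) = -0.4581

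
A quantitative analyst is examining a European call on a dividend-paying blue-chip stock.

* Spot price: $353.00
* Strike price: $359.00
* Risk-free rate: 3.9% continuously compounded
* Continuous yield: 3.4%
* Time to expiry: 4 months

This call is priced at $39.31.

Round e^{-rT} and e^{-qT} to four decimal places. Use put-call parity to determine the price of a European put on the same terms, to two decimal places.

e^(−qT) = e^(−0.034·0.3333) = 0.9887;  e^(−rT) = e^(−0.039·0.3333) = 0.9871
Put-call parity: C − P = S·e^(−qT) − K·e^(−rT) = 353·0.9887 − 359·0.9871 = 349.0111 − 354.3689 = -5.3578
P = C − (C − P) = 39.31 − (-5.3578) = 44.6678

$44.67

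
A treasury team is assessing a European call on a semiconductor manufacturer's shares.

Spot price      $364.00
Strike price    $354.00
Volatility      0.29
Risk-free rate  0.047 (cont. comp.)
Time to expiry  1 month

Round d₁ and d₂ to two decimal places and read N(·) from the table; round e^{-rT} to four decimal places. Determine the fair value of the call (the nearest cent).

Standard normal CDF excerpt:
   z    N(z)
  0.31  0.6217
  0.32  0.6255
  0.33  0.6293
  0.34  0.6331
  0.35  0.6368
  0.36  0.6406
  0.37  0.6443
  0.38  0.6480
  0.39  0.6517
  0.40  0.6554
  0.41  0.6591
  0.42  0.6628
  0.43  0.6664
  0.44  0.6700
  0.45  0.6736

T = 0.08333;  σ√T = 0.0837
d₁ = [ln(364/354) + (0.047 + ½·0.29²)·0.08333] / (σ√T) = (0.0279 + 0.0074) / 0.0837 = 0.4214 which rounds to 0.42
d₂ = 0.4214 − 0.0837 = 0.3377 which rounds to 0.34
exp(−rT) = exp(−0.047·0.08333) = 0.9961
C = 364·N(0.42) − 354·0.9961·N(0.34) = 364·0.6628 − 354·0.9961·0.6331 = 241.2592 − 223.2433 = 18.0159

$18.02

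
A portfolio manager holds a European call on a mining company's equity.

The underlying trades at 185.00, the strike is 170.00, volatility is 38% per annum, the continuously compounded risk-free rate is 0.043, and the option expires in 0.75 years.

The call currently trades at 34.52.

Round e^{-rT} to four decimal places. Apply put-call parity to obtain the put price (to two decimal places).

14.13

e^(−rT) = e^(−0.043·0.75) = 0.9683
Put-call parity: C − P = S − K·e^(−rT) = 185 − 170·0.9683 = 185 − 164.6110 = 20.3890
P = C − (C − P) = 34.52 − (20.3890) = 14.1310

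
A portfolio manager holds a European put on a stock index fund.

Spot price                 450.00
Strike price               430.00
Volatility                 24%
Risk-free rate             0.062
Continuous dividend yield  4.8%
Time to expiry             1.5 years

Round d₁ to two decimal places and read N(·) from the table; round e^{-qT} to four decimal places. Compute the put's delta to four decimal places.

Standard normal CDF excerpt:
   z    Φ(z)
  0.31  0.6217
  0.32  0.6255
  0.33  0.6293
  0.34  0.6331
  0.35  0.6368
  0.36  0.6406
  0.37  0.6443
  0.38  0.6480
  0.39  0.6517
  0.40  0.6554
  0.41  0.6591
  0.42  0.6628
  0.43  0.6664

-0.3310

σ√T = 0.24·√1.5 = 0.2939
d₁ = [ln(450/430) + (0.062 − 0.048 + 0.24²/2)·1.5] / 0.2939 = [0.0455 + 0.0642] / 0.2939 = 0.3731 which rounds to 0.37
N(d₁) = N(0.37) = 0.6443
Δ_put = e^(−qT)·(N(d₁) − 1) = 0.9305·(0.6443 − 1) = -0.3310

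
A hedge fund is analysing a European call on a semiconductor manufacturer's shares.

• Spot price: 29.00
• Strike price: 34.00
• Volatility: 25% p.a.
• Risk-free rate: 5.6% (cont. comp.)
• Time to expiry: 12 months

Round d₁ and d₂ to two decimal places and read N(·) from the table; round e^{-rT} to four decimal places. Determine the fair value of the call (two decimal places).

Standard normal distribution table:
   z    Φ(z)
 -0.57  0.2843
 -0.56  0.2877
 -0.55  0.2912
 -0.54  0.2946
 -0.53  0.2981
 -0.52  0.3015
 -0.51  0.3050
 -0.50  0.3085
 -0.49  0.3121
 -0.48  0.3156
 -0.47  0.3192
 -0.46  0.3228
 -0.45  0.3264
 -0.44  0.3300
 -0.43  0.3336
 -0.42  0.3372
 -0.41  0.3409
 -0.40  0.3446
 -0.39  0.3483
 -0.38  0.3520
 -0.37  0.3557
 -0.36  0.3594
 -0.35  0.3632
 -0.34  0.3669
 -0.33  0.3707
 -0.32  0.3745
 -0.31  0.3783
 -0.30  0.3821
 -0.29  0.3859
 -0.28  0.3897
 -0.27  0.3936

1.72

σ√T = 0.25 × 1.0000 = 0.2500
d₁ = [ln(29/34) + (0.056 + ½·0.25²)·1] / (σ√T) = (-0.1591 + 0.0872) / 0.2500 = -0.2873 ⇒ -0.29
d₂ = -0.2873 − 0.2500 = -0.5373 ⇒ -0.54
exp(−rT) = exp(−0.056·1) = 0.9455
N(d₁) = N(-0.29) = 0.3859;  N(d₂) = N(-0.54) = 0.2946
C = 29·0.3859 − 34·0.9455·0.2946 = 11.1911 − 9.4705 = 1.7206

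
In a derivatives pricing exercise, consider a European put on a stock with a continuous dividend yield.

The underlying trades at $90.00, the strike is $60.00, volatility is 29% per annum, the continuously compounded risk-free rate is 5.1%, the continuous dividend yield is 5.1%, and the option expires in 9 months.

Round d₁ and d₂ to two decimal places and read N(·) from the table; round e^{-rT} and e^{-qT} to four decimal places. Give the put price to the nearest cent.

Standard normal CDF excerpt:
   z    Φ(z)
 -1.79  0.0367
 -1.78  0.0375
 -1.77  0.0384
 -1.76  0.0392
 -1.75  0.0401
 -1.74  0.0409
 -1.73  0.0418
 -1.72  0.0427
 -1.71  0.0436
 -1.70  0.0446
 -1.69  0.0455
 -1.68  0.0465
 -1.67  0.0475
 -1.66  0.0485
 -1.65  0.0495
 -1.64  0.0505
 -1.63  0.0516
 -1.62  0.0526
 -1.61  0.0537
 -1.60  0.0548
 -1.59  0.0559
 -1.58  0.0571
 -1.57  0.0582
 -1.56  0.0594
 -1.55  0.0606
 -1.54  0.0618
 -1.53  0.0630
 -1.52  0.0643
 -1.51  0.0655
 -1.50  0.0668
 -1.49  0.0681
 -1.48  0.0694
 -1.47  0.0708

$0.39

σ√T = 0.29 × 0.8660 = 0.2511
d₁ = [ln(90/60) + (0.051 − 0.051 + ½·0.29²)·0.75] / (σ√T) = (0.4055 + 0.0315) / 0.2511 = 1.7400 → 1.74
d₂ = 1.7400 − 0.2511 = 1.4889 → 1.49
e^(−qT) = e^(−0.051·0.75) = 0.9625;  e^(−rT) = e^(−0.051·0.75) = 0.9625
N(−d₂) = N(-1.49) = 0.0681;  N(−d₁) = N(-1.74) = 0.0409
P = 60·0.9625·0.0681 − 90·0.9625·0.0409 = 3.9328 − 3.5430 = 0.3898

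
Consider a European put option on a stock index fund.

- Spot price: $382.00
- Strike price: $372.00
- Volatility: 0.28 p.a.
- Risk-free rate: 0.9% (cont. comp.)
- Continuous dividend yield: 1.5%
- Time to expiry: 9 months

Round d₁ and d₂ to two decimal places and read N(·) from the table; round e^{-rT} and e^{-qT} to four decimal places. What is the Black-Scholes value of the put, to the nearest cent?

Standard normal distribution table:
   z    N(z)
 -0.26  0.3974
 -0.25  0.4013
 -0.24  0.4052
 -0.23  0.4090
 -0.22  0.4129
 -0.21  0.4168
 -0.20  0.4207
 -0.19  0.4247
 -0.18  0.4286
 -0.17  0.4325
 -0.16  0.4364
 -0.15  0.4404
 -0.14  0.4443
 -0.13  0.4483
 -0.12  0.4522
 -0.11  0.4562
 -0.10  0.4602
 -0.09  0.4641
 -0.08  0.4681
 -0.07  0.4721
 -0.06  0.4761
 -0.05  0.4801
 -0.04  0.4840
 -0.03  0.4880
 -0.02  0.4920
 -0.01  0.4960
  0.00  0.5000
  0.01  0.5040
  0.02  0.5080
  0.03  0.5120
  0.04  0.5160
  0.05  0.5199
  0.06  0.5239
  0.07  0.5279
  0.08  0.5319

T = 0.75;  σ√T = 0.2425
d₁ = [ln(382/372) + (0.009 − 0.015 + ½·0.28²)·0.75] / (σ√T) = (0.0265 + 0.0249) / 0.2425 = 0.2121 which rounds to 0.21
d₂ = 0.2121 − 0.2425 = -0.0304 which rounds to -0.03
exp(−qT) = exp(−0.015·0.75) = 0.9888;  exp(−rT) = exp(−0.009·0.75) = 0.9933
P = 372·0.9933·N(0.03) − 382·0.9888·N(-0.21) = 372·0.9933·0.5120 − 382·0.9888·0.4168 = 189.1879 − 157.4344 = 31.7535

$31.75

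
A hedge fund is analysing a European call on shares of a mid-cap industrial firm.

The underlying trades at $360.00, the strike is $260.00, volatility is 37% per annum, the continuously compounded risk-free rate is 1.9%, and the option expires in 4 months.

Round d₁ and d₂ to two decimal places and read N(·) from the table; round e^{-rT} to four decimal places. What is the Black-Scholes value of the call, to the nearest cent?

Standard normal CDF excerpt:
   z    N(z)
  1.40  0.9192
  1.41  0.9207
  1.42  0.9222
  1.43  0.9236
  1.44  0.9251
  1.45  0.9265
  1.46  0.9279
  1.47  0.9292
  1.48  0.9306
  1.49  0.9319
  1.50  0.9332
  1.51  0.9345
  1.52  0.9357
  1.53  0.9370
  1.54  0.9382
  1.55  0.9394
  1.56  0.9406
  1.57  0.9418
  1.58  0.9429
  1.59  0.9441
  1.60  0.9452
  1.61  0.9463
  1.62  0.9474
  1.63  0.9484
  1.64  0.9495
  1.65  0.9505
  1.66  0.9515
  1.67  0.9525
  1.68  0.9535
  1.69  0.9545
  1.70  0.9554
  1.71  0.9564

T = 0.3333;  σ√T = 0.2136
d₁ = [ln(360/260) + (0.019 + 0.37²/2)·0.3333] / 0.2136 = [0.3254 + 0.0291] / 0.2136 = 1.6598 → 1.66
d₂ = d₁ − σ√T = 1.6598 − 0.2136 = 1.4462 → 1.45
e^(−rT) = e^(−0.019·0.3333) = 0.9937
N(d₁) = N(1.66) = 0.9515;  N(d₂) = N(1.45) = 0.9265
C = 360·0.9515 − 260·0.9937·0.9265 = 342.5400 − 239.3724 = 103.1676

$103.17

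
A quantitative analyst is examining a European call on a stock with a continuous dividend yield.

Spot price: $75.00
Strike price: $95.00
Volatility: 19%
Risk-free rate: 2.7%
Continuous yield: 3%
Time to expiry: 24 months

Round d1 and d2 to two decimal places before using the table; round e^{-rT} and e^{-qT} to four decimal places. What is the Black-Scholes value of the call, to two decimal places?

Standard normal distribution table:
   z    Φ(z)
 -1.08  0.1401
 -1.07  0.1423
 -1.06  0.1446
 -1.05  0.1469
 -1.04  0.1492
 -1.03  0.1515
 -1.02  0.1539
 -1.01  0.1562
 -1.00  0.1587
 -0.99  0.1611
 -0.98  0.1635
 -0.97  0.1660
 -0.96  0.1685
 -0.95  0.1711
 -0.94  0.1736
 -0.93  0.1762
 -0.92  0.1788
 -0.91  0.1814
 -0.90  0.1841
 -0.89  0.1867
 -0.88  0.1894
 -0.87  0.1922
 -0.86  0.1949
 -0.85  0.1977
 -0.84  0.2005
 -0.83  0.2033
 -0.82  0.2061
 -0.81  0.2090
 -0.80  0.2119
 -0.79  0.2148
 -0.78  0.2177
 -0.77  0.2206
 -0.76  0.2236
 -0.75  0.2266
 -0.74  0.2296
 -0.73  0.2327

$2.15

T = 2;  σ√T = 0.2687
d₁ = [ln(75/95) + (0.027 − 0.03 + 0.19²/2)·2] / 0.2687 = [-0.2364 + 0.0301] / 0.2687 = -0.7677 which rounds to -0.77
d₂ = d₁ − σ√T = -0.7677 − 0.2687 = -1.0364 which rounds to -1.04
exp(−qT) = exp(−0.03·2) = 0.9418;  exp(−rT) = exp(−0.027·2) = 0.9474
N(d₁) = N(-0.77) = 0.2206;  N(d₂) = N(-1.04) = 0.1492
C = 75·0.9418·0.2206 − 95·0.9474·0.1492 = 15.5821 − 13.4284 = 2.1536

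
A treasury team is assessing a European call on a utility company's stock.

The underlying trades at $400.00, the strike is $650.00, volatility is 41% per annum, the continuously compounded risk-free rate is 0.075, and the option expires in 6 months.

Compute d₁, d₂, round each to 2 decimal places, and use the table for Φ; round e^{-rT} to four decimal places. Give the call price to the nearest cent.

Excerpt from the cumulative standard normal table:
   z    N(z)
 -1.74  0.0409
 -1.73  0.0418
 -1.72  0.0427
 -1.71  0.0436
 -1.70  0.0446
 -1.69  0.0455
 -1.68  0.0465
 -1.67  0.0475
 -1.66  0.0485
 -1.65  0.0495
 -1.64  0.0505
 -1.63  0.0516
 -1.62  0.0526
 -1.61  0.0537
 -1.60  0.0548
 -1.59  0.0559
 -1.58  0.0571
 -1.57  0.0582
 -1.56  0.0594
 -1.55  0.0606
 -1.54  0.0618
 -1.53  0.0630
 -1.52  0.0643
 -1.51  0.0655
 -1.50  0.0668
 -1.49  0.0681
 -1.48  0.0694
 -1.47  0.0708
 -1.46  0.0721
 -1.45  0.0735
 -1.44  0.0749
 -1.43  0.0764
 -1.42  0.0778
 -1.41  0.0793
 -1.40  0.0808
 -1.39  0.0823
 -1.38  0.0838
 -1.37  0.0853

T = 0.5;  σ√T = 0.2899
d₁ = [ln(400/650) + (0.075 + 0.41²/2)·0.5] / 0.2899 = [-0.4855 + 0.0795] / 0.2899 = -1.4004 ≈ -1.40
d₂ = d₁ − σ√T = -1.4004 − 0.2899 = -1.6903 ≈ -1.69
exp(−rT) = exp(−0.075·0.5) = 0.9632
N(d₁) = N(-1.40) = 0.0808;  N(d₂) = N(-1.69) = 0.0455
C = 400·0.0808 − 650·0.9632·0.0455 = 32.3200 − 28.4866 = 3.8334

$3.83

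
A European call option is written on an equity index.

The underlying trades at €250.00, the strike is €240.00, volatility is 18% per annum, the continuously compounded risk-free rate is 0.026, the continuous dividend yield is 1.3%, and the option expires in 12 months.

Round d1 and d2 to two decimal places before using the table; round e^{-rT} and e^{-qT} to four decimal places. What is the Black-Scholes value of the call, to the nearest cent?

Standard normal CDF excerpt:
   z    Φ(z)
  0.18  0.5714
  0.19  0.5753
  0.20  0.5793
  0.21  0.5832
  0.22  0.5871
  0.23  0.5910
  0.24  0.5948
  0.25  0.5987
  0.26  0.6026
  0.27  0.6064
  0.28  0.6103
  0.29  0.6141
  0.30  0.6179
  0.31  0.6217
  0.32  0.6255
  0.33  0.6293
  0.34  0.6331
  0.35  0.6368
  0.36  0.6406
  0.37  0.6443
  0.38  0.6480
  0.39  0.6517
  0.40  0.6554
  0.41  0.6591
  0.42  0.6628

σ√T = 0.18·√1 = 0.1800
d₁ = [ln(250/240) + (0.026 − 0.013 + 0.18²/2)·1] / 0.1800 = [0.0408 + 0.0292] / 0.1800 = 0.3890 ≈ 0.39
d₂ = d₁ − σ√T = 0.3890 − 0.1800 = 0.2090 ≈ 0.21
exp(−qT) = exp(−0.013·1) = 0.9871;  exp(−rT) = exp(−0.026·1) = 0.9743
N(d₁) = N(0.39) = 0.6517;  N(d₂) = N(0.21) = 0.5832
C = 250·0.9871·0.6517 − 240·0.9743·0.5832 = 160.8233 − 136.3708 = 24.4524

€24.45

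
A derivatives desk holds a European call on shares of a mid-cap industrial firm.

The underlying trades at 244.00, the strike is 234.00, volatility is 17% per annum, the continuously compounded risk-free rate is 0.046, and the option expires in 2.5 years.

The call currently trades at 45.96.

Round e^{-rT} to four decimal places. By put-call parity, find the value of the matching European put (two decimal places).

exp(−rT) = exp(−0.046·2.5) = 0.8914
Put-call parity: C − P = S − K·e^(−rT) = 244 − 234·0.8914 = 244 − 208.5876 = 35.4124
P = C − (C − P) = 45.96 − (35.4124) = 10.5476

10.55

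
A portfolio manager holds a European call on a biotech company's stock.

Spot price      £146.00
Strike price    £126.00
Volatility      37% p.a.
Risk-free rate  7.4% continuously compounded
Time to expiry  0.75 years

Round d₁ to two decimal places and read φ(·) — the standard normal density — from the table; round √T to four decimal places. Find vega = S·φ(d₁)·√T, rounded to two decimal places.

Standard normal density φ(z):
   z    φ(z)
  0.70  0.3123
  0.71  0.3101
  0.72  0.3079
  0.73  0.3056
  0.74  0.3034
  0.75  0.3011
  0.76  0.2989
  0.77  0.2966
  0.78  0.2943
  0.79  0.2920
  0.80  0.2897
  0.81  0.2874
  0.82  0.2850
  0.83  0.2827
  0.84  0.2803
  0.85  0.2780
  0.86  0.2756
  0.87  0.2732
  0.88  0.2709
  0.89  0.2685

σ√T = 0.37 × 0.8660 = 0.3204
d₁ = [ln(146/126) + (0.074 + ½·0.37²)·0.75] / (σ√T) = (0.1473 + 0.1068) / 0.3204 = 0.7932 → 0.79
√T = √0.75 = 0.8660
φ(d₁) = φ(0.79) = 0.2920
vega = S·φ(d₁)·√T = 146·0.2920·0.8660 = 36.9193
(The put has the same vega.)

36.92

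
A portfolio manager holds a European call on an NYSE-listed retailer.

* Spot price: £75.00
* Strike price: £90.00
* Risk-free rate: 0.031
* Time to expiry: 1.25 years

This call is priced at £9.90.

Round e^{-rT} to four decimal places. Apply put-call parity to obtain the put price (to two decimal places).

£21.48

exp(−rT) = exp(−0.031·1.25) = 0.9620
Put-call parity: C − P = S − K·e^(−rT) = 75 − 90·0.9620 = 75 − 86.5800 = -11.5800
P = C − (C − P) = 9.90 − (-11.5800) = 21.4800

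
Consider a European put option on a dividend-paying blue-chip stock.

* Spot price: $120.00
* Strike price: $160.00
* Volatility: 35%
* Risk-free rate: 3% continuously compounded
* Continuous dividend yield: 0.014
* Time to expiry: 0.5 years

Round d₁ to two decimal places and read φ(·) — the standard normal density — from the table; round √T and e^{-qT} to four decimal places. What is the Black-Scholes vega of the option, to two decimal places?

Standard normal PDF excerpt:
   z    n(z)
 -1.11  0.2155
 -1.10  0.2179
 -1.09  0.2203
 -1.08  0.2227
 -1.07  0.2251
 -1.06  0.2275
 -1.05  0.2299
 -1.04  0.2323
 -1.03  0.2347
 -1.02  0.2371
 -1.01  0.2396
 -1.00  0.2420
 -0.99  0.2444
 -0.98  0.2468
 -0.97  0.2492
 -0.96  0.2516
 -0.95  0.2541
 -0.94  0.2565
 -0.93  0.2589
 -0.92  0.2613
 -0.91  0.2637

σ√T = 0.35 × 0.7071 = 0.2475
ln(S/K) + (r − q + σ²/2)T = ln(120/160) + (0.03 − 0.014 + 0.35²/2)·0.5 = -0.2877 + 0.0386 = -0.2491
d₁ = -0.2491 / 0.2475 = -1.0063 → -1.01
√T = √0.5 = 0.7071
φ(d₁) = φ(-1.01) = 0.2396
exp(−qT) = exp(−0.014·0.5) = 0.9930
vega = S·exp(−qT)·φ(d₁)·√T = 120·0.9930·0.2396·0.7071 = 20.1882

20.19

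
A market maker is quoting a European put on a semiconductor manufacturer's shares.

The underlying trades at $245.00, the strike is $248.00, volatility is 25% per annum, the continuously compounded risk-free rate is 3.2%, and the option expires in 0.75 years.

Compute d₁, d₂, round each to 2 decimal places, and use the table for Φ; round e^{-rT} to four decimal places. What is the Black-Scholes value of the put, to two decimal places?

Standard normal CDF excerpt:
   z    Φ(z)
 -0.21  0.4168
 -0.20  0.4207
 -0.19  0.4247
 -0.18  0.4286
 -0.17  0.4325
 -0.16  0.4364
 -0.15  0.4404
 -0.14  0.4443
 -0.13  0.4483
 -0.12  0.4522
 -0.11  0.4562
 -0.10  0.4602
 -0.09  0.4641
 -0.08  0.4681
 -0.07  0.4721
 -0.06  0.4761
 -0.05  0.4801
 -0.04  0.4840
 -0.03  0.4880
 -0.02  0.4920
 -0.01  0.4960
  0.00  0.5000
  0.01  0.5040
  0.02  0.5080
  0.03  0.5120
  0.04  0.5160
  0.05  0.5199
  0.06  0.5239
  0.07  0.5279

T = 0.75;  σ√T = 0.2165
d₁ = [ln(245/248) + (0.032 + ½·0.25²)·0.75] / (σ√T) = (-0.0122 + 0.0474) / 0.2165 = 0.1629 ≈ 0.16
d₂ = 0.1629 − 0.2165 = -0.0536 ≈ -0.05
e^(−rT) = e^(−0.032·0.75) = 0.9763
P = 248·0.9763·N(0.05) − 245·N(-0.16) = 248·0.9763·0.5199 − 245·0.4364 = 125.8794 − 106.9180 = 18.9614

$18.96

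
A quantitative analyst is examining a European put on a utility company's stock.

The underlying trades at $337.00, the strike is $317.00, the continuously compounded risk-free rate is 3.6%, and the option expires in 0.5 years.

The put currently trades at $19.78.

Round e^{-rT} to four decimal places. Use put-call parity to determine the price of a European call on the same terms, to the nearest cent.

exp(−rT) = exp(−0.036·0.5) = 0.9822
Put-call parity: C − P = S − K·e^(−rT) = 337 − 317·0.9822 = 337 − 311.3574 = 25.6426
C = P + (C − P) = 19.78 + (25.6426) = 45.4226

$45.42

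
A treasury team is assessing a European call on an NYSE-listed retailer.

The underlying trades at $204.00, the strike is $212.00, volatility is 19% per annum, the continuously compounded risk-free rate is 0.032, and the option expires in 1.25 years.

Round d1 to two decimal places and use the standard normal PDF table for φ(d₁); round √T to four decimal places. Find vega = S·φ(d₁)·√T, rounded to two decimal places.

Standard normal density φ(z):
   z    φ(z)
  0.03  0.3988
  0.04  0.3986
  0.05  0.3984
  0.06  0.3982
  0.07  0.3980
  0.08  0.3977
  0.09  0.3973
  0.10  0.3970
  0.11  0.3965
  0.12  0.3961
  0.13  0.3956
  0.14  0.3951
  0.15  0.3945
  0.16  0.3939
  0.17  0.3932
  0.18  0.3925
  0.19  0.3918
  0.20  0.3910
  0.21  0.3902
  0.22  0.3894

σ√T = 0.19·√1.25 = 0.2124
d₁ = [ln(204/212) + (0.032 + 0.19²/2)·1.25] / 0.2124 = [-0.0385 + 0.0626] / 0.2124 = 0.1134 → 0.11
√T = √1.25 = 1.1180
φ(d₁) = φ(0.11) = 0.3965
vega = S·φ(d₁)·√T = 204·0.3965·1.1180 = 90.4305

90.43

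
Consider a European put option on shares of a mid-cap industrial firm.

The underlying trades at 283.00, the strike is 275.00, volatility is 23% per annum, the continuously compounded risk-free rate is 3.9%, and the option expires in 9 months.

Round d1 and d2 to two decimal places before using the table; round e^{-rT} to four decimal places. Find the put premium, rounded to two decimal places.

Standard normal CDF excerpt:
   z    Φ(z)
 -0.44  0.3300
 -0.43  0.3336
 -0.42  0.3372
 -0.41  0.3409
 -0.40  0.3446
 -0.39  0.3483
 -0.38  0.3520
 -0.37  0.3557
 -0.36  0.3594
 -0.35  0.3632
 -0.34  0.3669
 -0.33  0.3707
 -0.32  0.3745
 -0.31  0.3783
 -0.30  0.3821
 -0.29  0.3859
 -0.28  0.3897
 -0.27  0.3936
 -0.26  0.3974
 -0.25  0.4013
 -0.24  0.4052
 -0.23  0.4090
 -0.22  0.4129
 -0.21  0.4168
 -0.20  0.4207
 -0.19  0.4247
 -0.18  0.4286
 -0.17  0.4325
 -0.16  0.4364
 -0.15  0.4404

σ√T = 0.23 × 0.8660 = 0.1992
d₁ = [ln(283/275) + (0.039 + 0.23²/2)·0.75] / 0.1992 = [0.0287 + 0.0491] / 0.1992 = 0.3904 which rounds to 0.39
d₂ = d₁ − σ√T = 0.3904 − 0.1992 = 0.1912 which rounds to 0.19
e^(−rT) = e^(−0.039·0.75) = 0.9712
N(−d₂) = N(-0.19) = 0.4247;  N(−d₁) = N(-0.39) = 0.3483
P = 275·0.9712·0.4247 − 283·0.3483 = 113.4289 − 98.5689 = 14.8600

14.86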